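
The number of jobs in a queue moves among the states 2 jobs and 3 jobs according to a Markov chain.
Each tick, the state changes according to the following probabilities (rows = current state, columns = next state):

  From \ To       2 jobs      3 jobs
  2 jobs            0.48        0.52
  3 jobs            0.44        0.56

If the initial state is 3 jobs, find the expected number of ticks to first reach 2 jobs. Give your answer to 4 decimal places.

Let t(s) be the expected number of ticks to first reach 2 jobs from state s, with t(2 jobs) = 0. Conditioning on the first tick:
t(3 jobs) = 1 + 0.56·t(3 jobs)
Solving: t(3 jobs) = 2.2727.
Expected ticks from 3 jobs to 2 jobs: 2.2727.

2.2727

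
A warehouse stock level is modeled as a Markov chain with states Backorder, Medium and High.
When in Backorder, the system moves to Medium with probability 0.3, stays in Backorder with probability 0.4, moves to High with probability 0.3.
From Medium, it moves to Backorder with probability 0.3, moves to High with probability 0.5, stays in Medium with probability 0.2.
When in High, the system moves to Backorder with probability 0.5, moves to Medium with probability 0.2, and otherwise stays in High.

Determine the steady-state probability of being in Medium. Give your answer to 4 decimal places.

Let the stationary distribution be π with π = πP and π_1 + π_2 + π_3 = 1.
π_1 = 0.4·π_1 + 0.3·π_2 + 0.5·π_3
π_2 = 0.3·π_1 + 0.2·π_2 + 0.2·π_3
Solving with the normalization constraint gives π = (0.4107, 0.2411, 0.3482).
So the stationary probability of Medium is 0.2411.

0.2411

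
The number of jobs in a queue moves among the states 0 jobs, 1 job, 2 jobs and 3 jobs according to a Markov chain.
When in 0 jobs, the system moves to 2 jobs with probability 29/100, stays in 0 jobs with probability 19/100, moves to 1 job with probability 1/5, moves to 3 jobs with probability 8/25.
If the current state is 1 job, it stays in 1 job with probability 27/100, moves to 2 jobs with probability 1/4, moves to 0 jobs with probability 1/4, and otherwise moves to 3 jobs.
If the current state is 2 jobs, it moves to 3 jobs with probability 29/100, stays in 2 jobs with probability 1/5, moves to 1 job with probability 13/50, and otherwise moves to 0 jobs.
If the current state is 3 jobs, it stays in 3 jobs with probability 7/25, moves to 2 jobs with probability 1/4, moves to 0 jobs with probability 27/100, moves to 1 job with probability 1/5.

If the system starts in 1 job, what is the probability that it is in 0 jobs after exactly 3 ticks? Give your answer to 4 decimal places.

0.2412

Propagate the distribution vector 3 ticks from 1 job.
After 0 ticks: (0.0000, 1.0000, 0.0000, 0.0000)
After 1 tick: (0.2500, 0.2700, 0.2500, 0.2300)
After 2 ticks: (0.2396, 0.2339, 0.2475, 0.2790)
After 3 ticks: (0.2412, 0.2312, 0.2472, 0.2804)
P(in 0 jobs after 3 ticks) = 0.2412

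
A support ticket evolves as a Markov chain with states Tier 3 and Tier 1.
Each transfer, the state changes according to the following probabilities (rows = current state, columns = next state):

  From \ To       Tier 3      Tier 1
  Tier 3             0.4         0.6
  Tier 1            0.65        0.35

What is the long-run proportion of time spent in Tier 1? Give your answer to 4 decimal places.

0.4800

Let the stationary distribution be π with π = πP and π_1 + π_2 = 1.
π_1 = 0.4·π_1 + 0.65·π_2
Solving with the normalization constraint gives π = (0.5200, 0.4800).
So the stationary probability of Tier 1 is 0.4800.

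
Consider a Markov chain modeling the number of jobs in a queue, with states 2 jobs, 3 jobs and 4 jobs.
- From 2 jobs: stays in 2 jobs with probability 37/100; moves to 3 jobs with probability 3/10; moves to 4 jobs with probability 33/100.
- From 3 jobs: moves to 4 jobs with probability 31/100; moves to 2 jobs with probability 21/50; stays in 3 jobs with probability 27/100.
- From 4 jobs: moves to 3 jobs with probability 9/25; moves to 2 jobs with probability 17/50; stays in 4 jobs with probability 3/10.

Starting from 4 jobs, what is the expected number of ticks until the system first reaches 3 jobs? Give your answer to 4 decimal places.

Let t(s) be the expected number of ticks to first reach 3 jobs from state s, with t(3 jobs) = 0. Conditioning on the first tick:
t(2 jobs) = 1 + 0.37·t(2 jobs) + 0.33·t(4 jobs)
t(4 jobs) = 1 + 0.34·t(2 jobs) + 0.3·t(4 jobs)
Solving: t(2 jobs) = 3.1326, t(4 jobs) = 2.9501.
Expected ticks from 4 jobs to 3 jobs: 2.9501.

2.9501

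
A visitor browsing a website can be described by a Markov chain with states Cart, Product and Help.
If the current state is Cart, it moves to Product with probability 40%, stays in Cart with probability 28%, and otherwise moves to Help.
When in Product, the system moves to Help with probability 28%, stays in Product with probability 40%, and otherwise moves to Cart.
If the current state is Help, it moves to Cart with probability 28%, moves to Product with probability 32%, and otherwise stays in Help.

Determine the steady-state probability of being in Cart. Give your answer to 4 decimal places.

0.2949

Let the stationary distribution be π with π = πP and π_1 + π_2 + π_3 = 1.
π_1 = 0.28·π_1 + 0.32·π_2 + 0.28·π_3
π_2 = 0.4·π_1 + 0.4·π_2 + 0.32·π_3
Solving with the normalization constraint gives π = (0.2949, 0.3735, 0.3316).
So the stationary probability of Cart is 0.2949.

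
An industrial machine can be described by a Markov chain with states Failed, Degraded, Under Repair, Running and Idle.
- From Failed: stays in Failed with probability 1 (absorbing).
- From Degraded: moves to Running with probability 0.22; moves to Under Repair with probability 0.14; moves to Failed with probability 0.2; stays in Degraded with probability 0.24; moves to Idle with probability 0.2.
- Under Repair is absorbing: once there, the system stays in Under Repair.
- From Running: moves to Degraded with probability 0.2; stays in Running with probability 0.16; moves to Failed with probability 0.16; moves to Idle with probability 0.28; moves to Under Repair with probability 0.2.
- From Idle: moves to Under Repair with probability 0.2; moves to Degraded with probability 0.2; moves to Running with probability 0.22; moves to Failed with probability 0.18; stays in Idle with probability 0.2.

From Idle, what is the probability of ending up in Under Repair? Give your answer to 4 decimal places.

Let h(s) be the probability of absorption at Under Repair starting from transient state s. Then h(Under Repair) = 1 and h(Failed) = 0. By first-step analysis:
h(Degraded) = 0.2·0 + 0.24·h(Degraded) + 0.14·1 + 0.22·h(Running) + 0.2·h(Idle)
h(Running) = 0.16·0 + 0.2·h(Degraded) + 0.2·1 + 0.16·h(Running) + 0.28·h(Idle)
h(Idle) = 0.18·0 + 0.2·h(Degraded) + 0.2·1 + 0.22·h(Running) + 0.2·h(Idle)
Solving: h(Degraded) = 0.4689, h(Running) = 0.5198, h(Idle) = 0.5102.
Starting from Idle, the probability is 0.5102.

0.5102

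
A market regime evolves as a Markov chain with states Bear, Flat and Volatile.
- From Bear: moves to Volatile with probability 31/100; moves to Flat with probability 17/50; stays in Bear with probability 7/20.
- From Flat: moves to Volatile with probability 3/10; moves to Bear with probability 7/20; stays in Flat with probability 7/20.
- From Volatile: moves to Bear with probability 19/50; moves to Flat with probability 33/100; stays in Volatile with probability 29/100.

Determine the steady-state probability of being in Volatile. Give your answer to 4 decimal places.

0.3006

Let the stationary distribution be π with π = πP and π_1 + π_2 + π_3 = 1.
π_1 = 0.35·π_1 + 0.35·π_2 + 0.38·π_3
π_2 = 0.34·π_1 + 0.35·π_2 + 0.33·π_3
Solving with the normalization constraint gives π = (0.3590, 0.3404, 0.3006).
So the stationary probability of Volatile is 0.3006.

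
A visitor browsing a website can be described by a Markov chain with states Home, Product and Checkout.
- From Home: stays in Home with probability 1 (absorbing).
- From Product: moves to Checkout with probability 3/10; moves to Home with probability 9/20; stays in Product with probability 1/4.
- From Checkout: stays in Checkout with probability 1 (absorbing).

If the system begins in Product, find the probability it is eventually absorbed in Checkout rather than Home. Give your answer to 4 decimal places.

0.4000

Let h(s) be the probability of absorption at Checkout starting from transient state s. Then h(Checkout) = 1 and h(Home) = 0. By first-step analysis:
h(Product) = 0.45·0 + 0.25·h(Product) + 0.3·1
Solving: h(Product) = 0.4000.
Starting from Product, the probability is 0.4000.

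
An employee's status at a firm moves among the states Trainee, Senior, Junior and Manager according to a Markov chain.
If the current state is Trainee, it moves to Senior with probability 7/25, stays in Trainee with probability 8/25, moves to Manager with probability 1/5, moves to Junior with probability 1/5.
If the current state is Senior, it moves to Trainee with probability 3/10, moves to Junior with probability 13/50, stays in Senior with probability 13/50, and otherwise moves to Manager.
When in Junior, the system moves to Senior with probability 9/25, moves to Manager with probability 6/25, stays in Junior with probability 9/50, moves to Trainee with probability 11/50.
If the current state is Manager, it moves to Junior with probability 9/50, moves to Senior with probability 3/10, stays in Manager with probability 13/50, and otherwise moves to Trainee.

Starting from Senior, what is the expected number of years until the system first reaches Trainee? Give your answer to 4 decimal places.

3.6553

Let t(s) be the expected number of years to first reach Trainee from state s, with t(Trainee) = 0. Conditioning on the first year:
t(Senior) = 1 + 0.26·t(Senior) + 0.26·t(Junior) + 0.18·t(Manager)
t(Junior) = 1 + 0.36·t(Senior) + 0.18·t(Junior) + 0.24·t(Manager)
t(Manager) = 1 + 0.3·t(Senior) + 0.18·t(Junior) + 0.26·t(Manager)
Solving: t(Senior) = 3.6553, t(Junior) = 3.9336, t(Manager) = 3.7901.
Expected years from Senior to Trainee: 3.6553.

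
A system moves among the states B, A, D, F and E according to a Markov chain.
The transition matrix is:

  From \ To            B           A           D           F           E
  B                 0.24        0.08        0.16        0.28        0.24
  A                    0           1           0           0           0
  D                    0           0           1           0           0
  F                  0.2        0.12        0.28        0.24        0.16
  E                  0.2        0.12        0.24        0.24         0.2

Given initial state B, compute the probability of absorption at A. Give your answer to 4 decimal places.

Let h(s) be the probability of absorption at A starting from transient state s. Then h(A) = 1 and h(D) = 0. By first-step analysis:
h(B) = 0.24·h(B) + 0.08·1 + 0.16·0 + 0.28·h(F) + 0.24·h(E)
h(F) = 0.2·h(B) + 0.12·1 + 0.28·0 + 0.24·h(F) + 0.16·h(E)
h(E) = 0.2·h(B) + 0.12·1 + 0.24·0 + 0.24·h(F) + 0.2·h(E)
Solving: h(B) = 0.3220, h(F) = 0.3108, h(E) = 0.3237.
Starting from B, the probability is 0.3220.

0.3220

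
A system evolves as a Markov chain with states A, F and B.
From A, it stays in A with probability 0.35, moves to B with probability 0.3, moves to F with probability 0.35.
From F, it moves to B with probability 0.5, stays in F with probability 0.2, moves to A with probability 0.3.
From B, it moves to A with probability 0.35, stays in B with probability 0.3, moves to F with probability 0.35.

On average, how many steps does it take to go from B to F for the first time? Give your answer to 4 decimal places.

2.8571

Let t(s) be the expected number of steps to first reach F from state s, with t(F) = 0. Conditioning on the first step:
t(A) = 1 + 0.35·t(A) + 0.3·t(B)
t(B) = 1 + 0.35·t(A) + 0.3·t(B)
Solving: t(A) = 2.8571, t(B) = 2.8571.
Expected steps from B to F: 2.8571.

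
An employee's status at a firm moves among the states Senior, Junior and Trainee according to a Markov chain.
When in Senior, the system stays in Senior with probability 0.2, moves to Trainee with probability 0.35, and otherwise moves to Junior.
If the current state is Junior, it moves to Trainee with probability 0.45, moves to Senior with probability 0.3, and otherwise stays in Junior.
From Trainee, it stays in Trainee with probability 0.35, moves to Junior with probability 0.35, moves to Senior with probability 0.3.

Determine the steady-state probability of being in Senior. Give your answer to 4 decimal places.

0.2727

Let the stationary distribution be π with π = πP and π_1 + π_2 + π_3 = 1.
π_1 = 0.2·π_1 + 0.3·π_2 + 0.3·π_3
π_2 = 0.45·π_1 + 0.25·π_2 + 0.35·π_3
Solving with the normalization constraint gives π = (0.2727, 0.3430, 0.3843).
So the stationary probability of Senior is 0.2727.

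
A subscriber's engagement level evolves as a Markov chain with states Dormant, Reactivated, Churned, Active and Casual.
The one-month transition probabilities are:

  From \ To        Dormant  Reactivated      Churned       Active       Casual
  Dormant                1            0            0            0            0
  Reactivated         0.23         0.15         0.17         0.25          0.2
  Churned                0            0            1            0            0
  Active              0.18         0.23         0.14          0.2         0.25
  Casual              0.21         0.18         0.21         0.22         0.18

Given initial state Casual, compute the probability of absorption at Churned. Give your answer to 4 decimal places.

Let h(s) be the probability of absorption at Churned starting from transient state s. Then h(Churned) = 1 and h(Dormant) = 0. By first-step analysis:
h(Reactivated) = 0.23·0 + 0.15·h(Reactivated) + 0.17·1 + 0.25·h(Active) + 0.2·h(Casual)
h(Active) = 0.18·0 + 0.23·h(Reactivated) + 0.14·1 + 0.2·h(Active) + 0.25·h(Casual)
h(Casual) = 0.21·0 + 0.18·h(Reactivated) + 0.21·1 + 0.22·h(Active) + 0.18·h(Casual)
Solving: h(Reactivated) = 0.4444, h(Active) = 0.4511, h(Casual) = 0.4747.
Starting from Casual, the probability is 0.4747.

0.4747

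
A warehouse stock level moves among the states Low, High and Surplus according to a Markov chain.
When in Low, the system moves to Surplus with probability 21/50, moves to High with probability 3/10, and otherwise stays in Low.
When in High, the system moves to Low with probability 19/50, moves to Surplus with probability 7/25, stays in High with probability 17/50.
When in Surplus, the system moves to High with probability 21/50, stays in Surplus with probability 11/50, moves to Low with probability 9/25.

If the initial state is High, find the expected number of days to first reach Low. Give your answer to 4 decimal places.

Let t(s) be the expected number of days to first reach Low from state s, with t(Low) = 0. Conditioning on the first day:
t(High) = 1 + 0.34·t(High) + 0.28·t(Surplus)
t(Surplus) = 1 + 0.42·t(High) + 0.22·t(Surplus)
Solving: t(High) = 2.6687, t(Surplus) = 2.7190.
Expected days from High to Low: 2.6687.

2.6687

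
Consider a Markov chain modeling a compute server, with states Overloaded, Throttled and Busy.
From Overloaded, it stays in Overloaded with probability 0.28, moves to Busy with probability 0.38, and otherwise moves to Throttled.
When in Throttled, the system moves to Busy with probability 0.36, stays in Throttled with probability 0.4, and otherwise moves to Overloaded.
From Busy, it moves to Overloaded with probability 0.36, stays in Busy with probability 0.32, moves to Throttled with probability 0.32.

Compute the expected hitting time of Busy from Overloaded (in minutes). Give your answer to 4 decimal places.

2.6826

Let t(s) be the expected number of minutes to first reach Busy from state s, with t(Busy) = 0. Conditioning on the first minute:
t(Overloaded) = 1 + 0.28·t(Overloaded) + 0.34·t(Throttled)
t(Throttled) = 1 + 0.24·t(Overloaded) + 0.4·t(Throttled)
Solving: t(Overloaded) = 2.6826, t(Throttled) = 2.7397.
Expected minutes from Overloaded to Busy: 2.6826.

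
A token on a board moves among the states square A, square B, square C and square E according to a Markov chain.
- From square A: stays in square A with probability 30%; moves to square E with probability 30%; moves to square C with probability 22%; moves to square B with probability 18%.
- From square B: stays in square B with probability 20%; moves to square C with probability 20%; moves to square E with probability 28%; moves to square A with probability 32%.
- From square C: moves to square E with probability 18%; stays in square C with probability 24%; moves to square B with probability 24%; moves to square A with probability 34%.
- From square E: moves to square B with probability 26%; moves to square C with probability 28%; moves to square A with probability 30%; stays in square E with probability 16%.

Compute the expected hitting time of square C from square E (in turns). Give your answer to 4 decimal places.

Let t(s) be the expected number of turns to first reach square C from state s, with t(square C) = 0. Conditioning on the first turn:
t(square A) = 1 + 0.3·t(square A) + 0.18·t(square B) + 0.3·t(square E)
t(square B) = 1 + 0.32·t(square A) + 0.2·t(square B) + 0.28·t(square E)
t(square E) = 1 + 0.3·t(square A) + 0.26·t(square B) + 0.16·t(square E)
Solving: t(square A) = 4.3201, t(square B) = 4.4128, t(square E) = 4.0992.
Expected turns from square E to square C: 4.0992.

4.0992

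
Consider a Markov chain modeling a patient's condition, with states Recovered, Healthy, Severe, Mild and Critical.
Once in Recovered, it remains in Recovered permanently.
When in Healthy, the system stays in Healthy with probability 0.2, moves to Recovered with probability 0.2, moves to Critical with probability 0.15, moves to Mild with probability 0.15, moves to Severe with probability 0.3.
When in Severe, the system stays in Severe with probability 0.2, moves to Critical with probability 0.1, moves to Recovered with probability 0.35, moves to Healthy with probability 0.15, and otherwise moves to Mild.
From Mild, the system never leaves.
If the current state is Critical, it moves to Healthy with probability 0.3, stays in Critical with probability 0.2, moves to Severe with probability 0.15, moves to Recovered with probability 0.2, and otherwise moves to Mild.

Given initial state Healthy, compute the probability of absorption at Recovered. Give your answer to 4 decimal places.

Let h(s) be the probability of absorption at Recovered starting from transient state s. Then h(Recovered) = 1 and h(Mild) = 0. By first-step analysis:
h(Healthy) = 0.2·1 + 0.2·h(Healthy) + 0.3·h(Severe) + 0.15·0 + 0.15·h(Critical)
h(Severe) = 0.35·1 + 0.15·h(Healthy) + 0.2·h(Severe) + 0.2·0 + 0.1·h(Critical)
h(Critical) = 0.2·1 + 0.3·h(Healthy) + 0.15·h(Severe) + 0.15·0 + 0.2·h(Critical)
Solving: h(Healthy) = 0.5940, h(Severe) = 0.6226, h(Critical) = 0.5895.
Starting from Healthy, the probability is 0.5940.

0.5940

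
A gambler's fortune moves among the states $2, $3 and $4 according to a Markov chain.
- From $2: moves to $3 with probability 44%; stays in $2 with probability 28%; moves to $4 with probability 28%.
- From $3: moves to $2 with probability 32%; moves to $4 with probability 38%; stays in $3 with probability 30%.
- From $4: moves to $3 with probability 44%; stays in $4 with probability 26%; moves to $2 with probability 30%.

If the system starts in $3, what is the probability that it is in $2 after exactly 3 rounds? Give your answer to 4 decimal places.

0.3020

Propagate the distribution vector 3 rounds from $3.
After 0 rounds: (0.0000, 1.0000, 0.0000)
After 1 round: (0.3200, 0.3000, 0.3800)
After 2 rounds: (0.2996, 0.3980, 0.3024)
After 3 rounds: (0.3020, 0.3843, 0.3138)
P(in $2 after 3 rounds) = 0.3020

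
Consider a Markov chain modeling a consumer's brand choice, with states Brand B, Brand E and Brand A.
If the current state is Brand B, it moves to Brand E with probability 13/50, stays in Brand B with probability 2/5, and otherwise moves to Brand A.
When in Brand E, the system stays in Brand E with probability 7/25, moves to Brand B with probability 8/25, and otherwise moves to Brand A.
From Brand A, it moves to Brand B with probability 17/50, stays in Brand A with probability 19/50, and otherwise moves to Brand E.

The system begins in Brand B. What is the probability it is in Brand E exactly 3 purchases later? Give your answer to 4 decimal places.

Propagate the distribution vector 3 purchases from Brand B.
After 0 purchases: (1.0000, 0.0000, 0.0000)
After 1 purchase: (0.4000, 0.2600, 0.3400)
After 2 purchases: (0.3588, 0.2720, 0.3692)
After 3 purchases: (0.3561, 0.2728, 0.3711)
P(in Brand E after 3 purchases) = 0.2728

0.2728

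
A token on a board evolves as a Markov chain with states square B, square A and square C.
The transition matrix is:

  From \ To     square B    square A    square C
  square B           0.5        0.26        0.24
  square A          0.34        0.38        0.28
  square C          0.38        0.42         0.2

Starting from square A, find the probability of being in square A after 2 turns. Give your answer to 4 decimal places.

Sum over the intermediate state after 1 turn:
P = P(square A→square B)·P(square B→square A) + P(square A→square A)·P(square A→square A) + P(square A→square C)·P(square C→square A)
  = 0.34×0.26 + 0.38×0.38 + 0.28×0.42
  = 0.0884 + 0.1444 + 0.1176 = 0.3504

0.3504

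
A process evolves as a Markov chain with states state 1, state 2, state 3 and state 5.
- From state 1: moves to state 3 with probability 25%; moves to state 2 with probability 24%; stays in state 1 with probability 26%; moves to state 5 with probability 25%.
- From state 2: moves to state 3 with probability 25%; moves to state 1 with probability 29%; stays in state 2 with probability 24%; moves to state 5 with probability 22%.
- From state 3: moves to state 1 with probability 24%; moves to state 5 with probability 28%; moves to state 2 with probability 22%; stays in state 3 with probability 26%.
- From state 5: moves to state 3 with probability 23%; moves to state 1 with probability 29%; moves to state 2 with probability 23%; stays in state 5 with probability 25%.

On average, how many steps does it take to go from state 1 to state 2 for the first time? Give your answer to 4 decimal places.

Let t(s) be the expected number of steps to first reach state 2 from state s, with t(state 2) = 0. Conditioning on the first step:
t(state 1) = 1 + 0.26·t(state 1) + 0.25·t(state 3) + 0.25·t(state 5)
t(state 3) = 1 + 0.24·t(state 1) + 0.26·t(state 3) + 0.28·t(state 5)
t(state 5) = 1 + 0.29·t(state 1) + 0.23·t(state 3) + 0.25·t(state 5)
Solving: t(state 1) = 4.3015, t(state 3) = 4.3896, t(state 5) = 4.3427.
Expected steps from state 1 to state 2: 4.3015.

4.3015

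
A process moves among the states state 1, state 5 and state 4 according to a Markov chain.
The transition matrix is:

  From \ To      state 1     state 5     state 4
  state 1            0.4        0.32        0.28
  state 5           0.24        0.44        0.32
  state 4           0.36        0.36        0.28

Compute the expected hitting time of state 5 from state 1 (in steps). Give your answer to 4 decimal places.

Let t(s) be the expected number of steps to first reach state 5 from state s, with t(state 5) = 0. Conditioning on the first step:
t(state 1) = 1 + 0.4·t(state 1) + 0.28·t(state 4)
t(state 4) = 1 + 0.36·t(state 1) + 0.28·t(state 4)
Solving: t(state 1) = 3.0193, t(state 4) = 2.8986.
Expected steps from state 1 to state 5: 3.0193.

3.0193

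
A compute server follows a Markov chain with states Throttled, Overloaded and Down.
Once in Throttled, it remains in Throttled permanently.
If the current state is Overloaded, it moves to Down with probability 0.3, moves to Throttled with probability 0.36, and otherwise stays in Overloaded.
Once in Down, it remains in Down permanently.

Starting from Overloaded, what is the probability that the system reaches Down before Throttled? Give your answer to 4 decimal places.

0.4545

Let h(s) be the probability of absorption at Down starting from transient state s. Then h(Down) = 1 and h(Throttled) = 0. By first-step analysis:
h(Overloaded) = 0.36·0 + 0.34·h(Overloaded) + 0.3·1
Solving: h(Overloaded) = 0.4545.
Starting from Overloaded, the probability is 0.4545.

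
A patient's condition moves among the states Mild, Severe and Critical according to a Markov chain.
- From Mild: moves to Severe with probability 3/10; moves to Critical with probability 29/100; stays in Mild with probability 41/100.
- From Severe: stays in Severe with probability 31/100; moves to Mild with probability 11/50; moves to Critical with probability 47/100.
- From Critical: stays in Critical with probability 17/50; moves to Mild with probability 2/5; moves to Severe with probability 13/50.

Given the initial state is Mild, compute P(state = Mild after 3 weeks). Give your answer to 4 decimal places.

0.3510

Propagate the distribution vector 3 weeks from Mild.
After 0 weeks: (1.0000, 0.0000, 0.0000)
After 1 week: (0.4100, 0.3000, 0.2900)
After 2 weeks: (0.3501, 0.2914, 0.3585)
After 3 weeks: (0.3510, 0.2886, 0.3604)
P(in Mild after 3 weeks) = 0.3510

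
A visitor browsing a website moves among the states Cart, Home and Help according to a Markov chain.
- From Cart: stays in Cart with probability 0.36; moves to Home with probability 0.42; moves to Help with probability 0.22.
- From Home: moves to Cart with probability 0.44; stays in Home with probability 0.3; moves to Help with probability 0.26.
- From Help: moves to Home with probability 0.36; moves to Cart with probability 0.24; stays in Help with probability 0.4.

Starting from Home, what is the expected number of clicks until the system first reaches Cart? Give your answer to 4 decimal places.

Let t(s) be the expected number of clicks to first reach Cart from state s, with t(Cart) = 0. Conditioning on the first click:
t(Home) = 1 + 0.3·t(Home) + 0.26·t(Help)
t(Help) = 1 + 0.36·t(Home) + 0.4·t(Help)
Solving: t(Home) = 2.6348, t(Help) = 3.2475.
Expected clicks from Home to Cart: 2.6348.

2.6348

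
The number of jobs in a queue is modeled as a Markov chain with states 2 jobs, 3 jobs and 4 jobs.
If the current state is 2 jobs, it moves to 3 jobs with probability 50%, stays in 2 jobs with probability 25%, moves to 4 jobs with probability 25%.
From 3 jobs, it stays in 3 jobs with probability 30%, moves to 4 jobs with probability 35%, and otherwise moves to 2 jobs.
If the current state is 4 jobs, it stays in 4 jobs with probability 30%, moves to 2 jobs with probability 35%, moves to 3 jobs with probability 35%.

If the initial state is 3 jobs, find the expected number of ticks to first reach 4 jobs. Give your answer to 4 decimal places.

3.1429

Let t(s) be the expected number of ticks to first reach 4 jobs from state s, with t(4 jobs) = 0. Conditioning on the first tick:
t(2 jobs) = 1 + 0.25·t(2 jobs) + 0.5·t(3 jobs)
t(3 jobs) = 1 + 0.35·t(2 jobs) + 0.3·t(3 jobs)
Solving: t(2 jobs) = 3.4286, t(3 jobs) = 3.1429.
Expected ticks from 3 jobs to 4 jobs: 3.1429.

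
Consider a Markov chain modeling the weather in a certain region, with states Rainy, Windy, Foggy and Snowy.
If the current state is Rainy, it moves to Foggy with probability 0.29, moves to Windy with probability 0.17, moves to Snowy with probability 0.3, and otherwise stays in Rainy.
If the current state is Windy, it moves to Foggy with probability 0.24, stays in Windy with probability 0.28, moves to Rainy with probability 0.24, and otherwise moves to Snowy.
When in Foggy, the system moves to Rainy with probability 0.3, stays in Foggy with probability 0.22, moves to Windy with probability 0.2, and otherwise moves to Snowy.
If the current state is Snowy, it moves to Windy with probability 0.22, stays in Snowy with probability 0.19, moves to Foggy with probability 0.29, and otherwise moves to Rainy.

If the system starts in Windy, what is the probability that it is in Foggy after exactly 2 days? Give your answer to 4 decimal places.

0.2592

Propagate the distribution vector 2 days from Windy.
After 0 days: (0.0000, 1.0000, 0.0000, 0.0000)
After 1 day: (0.2400, 0.2800, 0.2400, 0.2400)
After 2 days: (0.2688, 0.2200, 0.2592, 0.2520)
P(in Foggy after 2 days) = 0.2592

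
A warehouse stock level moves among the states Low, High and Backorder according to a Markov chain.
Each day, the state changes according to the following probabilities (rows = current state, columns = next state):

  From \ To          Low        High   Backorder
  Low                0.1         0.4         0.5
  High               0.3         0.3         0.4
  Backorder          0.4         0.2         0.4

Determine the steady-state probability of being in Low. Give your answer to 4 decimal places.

Let the stationary distribution be π with π = πP and π_1 + π_2 + π_3 = 1.
π_1 = 0.1·π_1 + 0.3·π_2 + 0.4·π_3
π_2 = 0.4·π_1 + 0.3·π_2 + 0.2·π_3
Solving with the normalization constraint gives π = (0.2857, 0.2857, 0.4286).
So the stationary probability of Low is 0.2857.

0.2857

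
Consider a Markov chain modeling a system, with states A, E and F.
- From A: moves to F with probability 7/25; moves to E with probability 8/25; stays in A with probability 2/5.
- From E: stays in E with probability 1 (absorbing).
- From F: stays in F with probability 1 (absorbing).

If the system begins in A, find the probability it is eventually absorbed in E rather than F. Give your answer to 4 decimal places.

Let h(s) be the probability of absorption at E starting from transient state s. Then h(E) = 1 and h(F) = 0. By first-step analysis:
h(A) = 0.4·h(A) + 0.32·1 + 0.28·0
Solving: h(A) = 0.5333.
Starting from A, the probability is 0.5333.

0.5333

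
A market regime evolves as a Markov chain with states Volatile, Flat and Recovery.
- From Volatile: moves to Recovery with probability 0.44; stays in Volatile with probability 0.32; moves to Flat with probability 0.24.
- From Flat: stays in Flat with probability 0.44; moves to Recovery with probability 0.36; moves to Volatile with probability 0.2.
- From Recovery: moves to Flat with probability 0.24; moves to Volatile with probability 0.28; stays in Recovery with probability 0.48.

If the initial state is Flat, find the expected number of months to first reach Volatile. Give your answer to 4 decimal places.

Let t(s) be the expected number of months to first reach Volatile from state s, with t(Volatile) = 0. Conditioning on the first month:
t(Flat) = 1 + 0.44·t(Flat) + 0.36·t(Recovery)
t(Recovery) = 1 + 0.24·t(Flat) + 0.48·t(Recovery)
Solving: t(Flat) = 4.2969, t(Recovery) = 3.9063.
Expected months from Flat to Volatile: 4.2969.

4.2969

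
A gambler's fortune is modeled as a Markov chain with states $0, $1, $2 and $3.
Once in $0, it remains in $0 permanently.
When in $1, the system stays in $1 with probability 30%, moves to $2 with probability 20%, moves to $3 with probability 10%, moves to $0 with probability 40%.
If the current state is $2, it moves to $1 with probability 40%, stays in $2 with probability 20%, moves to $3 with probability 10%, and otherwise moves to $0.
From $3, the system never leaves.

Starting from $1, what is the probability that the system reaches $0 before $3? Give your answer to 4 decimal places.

Let h(s) be the probability of absorption at $0 starting from transient state s. Then h($0) = 1 and h($3) = 0. By first-step analysis:
h($1) = 0.4·1 + 0.3·h($1) + 0.2·h($2) + 0.1·0
h($2) = 0.3·1 + 0.4·h($1) + 0.2·h($2) + 0.1·0
Solving: h($1) = 0.7917, h($2) = 0.7708.
Starting from $1, the probability is 0.7917.

0.7917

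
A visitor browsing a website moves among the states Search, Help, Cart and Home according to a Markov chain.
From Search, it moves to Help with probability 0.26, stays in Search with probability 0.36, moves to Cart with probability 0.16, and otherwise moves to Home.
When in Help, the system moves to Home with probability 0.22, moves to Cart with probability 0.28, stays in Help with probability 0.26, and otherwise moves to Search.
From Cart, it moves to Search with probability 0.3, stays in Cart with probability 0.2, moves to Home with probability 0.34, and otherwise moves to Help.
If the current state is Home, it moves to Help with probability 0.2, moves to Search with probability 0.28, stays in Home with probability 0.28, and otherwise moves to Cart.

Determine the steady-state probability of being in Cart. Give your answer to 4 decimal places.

0.2163

Let the stationary distribution be π with π = πP and π_1 + π_2 + π_3 + π_4 = 1.
π_1 = 0.36·π_1 + 0.24·π_2 + 0.3·π_3 + 0.28·π_4
π_2 = 0.26·π_1 + 0.26·π_2 + 0.16·π_3 + 0.2·π_4
π_3 = 0.16·π_1 + 0.28·π_2 + 0.2·π_3 + 0.24·π_4
Solving with the normalization constraint gives π = (0.2994, 0.2227, 0.2163, 0.2617).
So the stationary probability of Cart is 0.2163.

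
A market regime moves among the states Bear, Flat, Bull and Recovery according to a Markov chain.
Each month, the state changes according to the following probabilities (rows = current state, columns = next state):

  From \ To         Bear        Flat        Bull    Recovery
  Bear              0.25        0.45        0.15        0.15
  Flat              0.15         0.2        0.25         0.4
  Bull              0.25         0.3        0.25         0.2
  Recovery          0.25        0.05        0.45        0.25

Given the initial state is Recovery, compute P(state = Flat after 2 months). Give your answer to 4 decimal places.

Propagate the distribution vector 2 months from Recovery.
After 0 months: (0.0000, 0.0000, 0.0000, 1.0000)
After 1 month: (0.2500, 0.0500, 0.4500, 0.2500)
After 2 months: (0.2450, 0.2700, 0.2750, 0.2100)
P(in Flat after 2 months) = 0.2700

0.2700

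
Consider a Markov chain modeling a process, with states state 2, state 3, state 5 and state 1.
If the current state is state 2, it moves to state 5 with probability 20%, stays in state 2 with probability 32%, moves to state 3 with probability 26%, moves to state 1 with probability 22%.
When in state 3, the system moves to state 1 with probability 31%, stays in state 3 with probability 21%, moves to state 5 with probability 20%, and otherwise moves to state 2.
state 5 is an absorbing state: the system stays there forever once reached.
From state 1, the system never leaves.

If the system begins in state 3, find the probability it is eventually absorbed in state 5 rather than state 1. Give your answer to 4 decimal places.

0.4134

Let h(s) be the probability of absorption at state 5 starting from transient state s. Then h(state 5) = 1 and h(state 1) = 0. By first-step analysis:
h(state 2) = 0.32·h(state 2) + 0.26·h(state 3) + 0.2·1 + 0.22·0
h(state 3) = 0.28·h(state 2) + 0.21·h(state 3) + 0.2·1 + 0.31·0
Solving: h(state 2) = 0.4522, h(state 3) = 0.4134.
Starting from state 3, the probability is 0.4134.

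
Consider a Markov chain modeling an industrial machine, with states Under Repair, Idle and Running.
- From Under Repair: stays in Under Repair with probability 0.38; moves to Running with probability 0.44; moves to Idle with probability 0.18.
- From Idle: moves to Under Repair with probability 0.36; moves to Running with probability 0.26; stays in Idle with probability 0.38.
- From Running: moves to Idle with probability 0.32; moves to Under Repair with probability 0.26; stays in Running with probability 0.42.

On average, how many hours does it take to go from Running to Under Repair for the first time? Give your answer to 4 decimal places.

Let t(s) be the expected number of hours to first reach Under Repair from state s, with t(Under Repair) = 0. Conditioning on the first hour:
t(Idle) = 1 + 0.38·t(Idle) + 0.26·t(Running)
t(Running) = 1 + 0.32·t(Idle) + 0.42·t(Running)
Solving: t(Idle) = 3.0391, t(Running) = 3.4009.
Expected hours from Running to Under Repair: 3.4009.

3.4009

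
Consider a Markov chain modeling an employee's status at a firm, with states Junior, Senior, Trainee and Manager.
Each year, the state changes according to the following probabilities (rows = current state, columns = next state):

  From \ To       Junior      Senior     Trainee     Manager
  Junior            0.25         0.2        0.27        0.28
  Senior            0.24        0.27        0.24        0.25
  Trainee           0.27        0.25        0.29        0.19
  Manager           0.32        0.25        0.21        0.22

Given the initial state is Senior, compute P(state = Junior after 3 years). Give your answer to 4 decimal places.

0.2691

Propagate the distribution vector 3 years from Senior.
After 0 years: (0.0000, 1.0000, 0.0000, 0.0000)
After 1 year: (0.2400, 0.2700, 0.2400, 0.2500)
After 2 years: (0.2696, 0.2434, 0.2517, 0.2353)
After 3 years: (0.2691, 0.2414, 0.2536, 0.2359)
P(in Junior after 3 years) = 0.2691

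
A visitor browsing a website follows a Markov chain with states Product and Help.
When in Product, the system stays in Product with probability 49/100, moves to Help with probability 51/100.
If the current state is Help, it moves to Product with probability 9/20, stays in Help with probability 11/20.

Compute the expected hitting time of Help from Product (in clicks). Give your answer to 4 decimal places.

Let t(s) be the expected number of clicks to first reach Help from state s, with t(Help) = 0. Conditioning on the first click:
t(Product) = 1 + 0.49·t(Product)
Solving: t(Product) = 1.9608.
Expected clicks from Product to Help: 1.9608.

1.9608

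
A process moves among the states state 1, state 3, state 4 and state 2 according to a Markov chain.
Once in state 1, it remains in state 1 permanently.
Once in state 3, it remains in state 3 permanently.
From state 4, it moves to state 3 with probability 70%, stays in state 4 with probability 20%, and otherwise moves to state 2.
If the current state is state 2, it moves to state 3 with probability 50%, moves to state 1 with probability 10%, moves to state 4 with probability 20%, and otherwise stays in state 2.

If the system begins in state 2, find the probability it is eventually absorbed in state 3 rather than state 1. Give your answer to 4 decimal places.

0.8710

Let h(s) be the probability of absorption at state 3 starting from transient state s. Then h(state 3) = 1 and h(state 1) = 0. By first-step analysis:
h(state 4) = 0.7·1 + 0.2·h(state 4) + 0.1·h(state 2)
h(state 2) = 0.1·0 + 0.5·1 + 0.2·h(state 4) + 0.2·h(state 2)
Solving: h(state 4) = 0.9839, h(state 2) = 0.8710.
Starting from state 2, the probability is 0.8710.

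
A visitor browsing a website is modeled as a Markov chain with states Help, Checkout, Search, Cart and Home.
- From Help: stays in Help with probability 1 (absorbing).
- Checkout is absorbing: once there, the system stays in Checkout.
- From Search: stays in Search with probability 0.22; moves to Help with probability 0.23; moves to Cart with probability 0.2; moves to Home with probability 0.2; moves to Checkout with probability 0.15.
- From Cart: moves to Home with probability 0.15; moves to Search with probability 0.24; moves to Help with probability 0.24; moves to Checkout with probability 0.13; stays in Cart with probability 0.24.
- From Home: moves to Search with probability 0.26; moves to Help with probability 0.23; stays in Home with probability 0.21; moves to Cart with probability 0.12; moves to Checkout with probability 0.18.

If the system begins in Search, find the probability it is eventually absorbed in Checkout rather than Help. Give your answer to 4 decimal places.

0.3958

Let h(s) be the probability of absorption at Checkout starting from transient state s. Then h(Checkout) = 1 and h(Help) = 0. By first-step analysis:
h(Search) = 0.23·0 + 0.15·1 + 0.22·h(Search) + 0.2·h(Cart) + 0.2·h(Home)
h(Cart) = 0.24·0 + 0.13·1 + 0.24·h(Search) + 0.24·h(Cart) + 0.15·h(Home)
h(Home) = 0.23·0 + 0.18·1 + 0.26·h(Search) + 0.12·h(Cart) + 0.21·h(Home)
Solving: h(Search) = 0.3958, h(Cart) = 0.3781, h(Home) = 0.4155.
Starting from Search, the probability is 0.3958.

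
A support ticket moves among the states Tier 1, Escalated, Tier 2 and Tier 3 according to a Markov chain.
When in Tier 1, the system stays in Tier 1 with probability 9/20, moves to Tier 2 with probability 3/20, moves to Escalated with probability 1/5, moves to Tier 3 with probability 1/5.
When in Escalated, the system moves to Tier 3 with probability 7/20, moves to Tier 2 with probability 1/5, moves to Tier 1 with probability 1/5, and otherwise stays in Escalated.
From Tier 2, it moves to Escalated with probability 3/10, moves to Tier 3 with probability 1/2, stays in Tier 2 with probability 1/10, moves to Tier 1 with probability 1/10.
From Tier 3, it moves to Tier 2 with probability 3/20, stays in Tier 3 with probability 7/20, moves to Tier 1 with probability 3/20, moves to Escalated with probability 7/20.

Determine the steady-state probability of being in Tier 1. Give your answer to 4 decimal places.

0.2232

Let the stationary distribution be π with π = πP and π_1 + π_2 + π_3 + π_4 = 1.
π_1 = 0.45·π_1 + 0.2·π_2 + 0.1·π_3 + 0.15·π_4
π_2 = 0.2·π_1 + 0.25·π_2 + 0.3·π_3 + 0.35·π_4
π_3 = 0.15·π_1 + 0.2·π_2 + 0.1·π_3 + 0.15·π_4
Solving with the normalization constraint gives π = (0.2232, 0.2806, 0.1562, 0.3400).
So the stationary probability of Tier 1 is 0.2232.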